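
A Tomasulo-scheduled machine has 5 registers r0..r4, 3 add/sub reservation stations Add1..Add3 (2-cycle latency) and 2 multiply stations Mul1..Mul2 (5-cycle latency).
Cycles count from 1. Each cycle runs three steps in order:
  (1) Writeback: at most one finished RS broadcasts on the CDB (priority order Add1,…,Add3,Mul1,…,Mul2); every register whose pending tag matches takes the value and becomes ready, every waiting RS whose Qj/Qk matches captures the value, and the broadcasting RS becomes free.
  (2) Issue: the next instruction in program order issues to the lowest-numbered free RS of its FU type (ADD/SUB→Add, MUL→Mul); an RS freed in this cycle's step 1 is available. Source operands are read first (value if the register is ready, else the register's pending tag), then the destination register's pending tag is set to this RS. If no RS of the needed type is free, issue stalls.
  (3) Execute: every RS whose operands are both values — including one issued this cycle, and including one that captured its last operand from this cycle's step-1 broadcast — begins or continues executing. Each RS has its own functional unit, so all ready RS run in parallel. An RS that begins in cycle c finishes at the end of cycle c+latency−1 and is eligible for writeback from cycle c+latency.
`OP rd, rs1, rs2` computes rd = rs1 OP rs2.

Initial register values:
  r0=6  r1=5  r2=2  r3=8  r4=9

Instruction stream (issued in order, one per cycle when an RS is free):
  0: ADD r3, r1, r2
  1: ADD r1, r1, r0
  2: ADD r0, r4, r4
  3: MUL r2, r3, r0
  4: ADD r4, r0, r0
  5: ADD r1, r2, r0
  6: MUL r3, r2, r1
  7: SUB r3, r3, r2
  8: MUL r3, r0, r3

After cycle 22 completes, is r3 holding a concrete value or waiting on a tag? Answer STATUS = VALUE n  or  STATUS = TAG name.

STATUS = TAG Mul1

  c1: issue ADD r3<-Add1  regs: r0:6,r1:5,r2:2,r3:Add1,r4:9
  c2: issue ADD r1<-Add2  regs: r0:6,r1:Add2,r2:2,r3:Add1,r4:9
  c3: CDB Add1=7; issue ADD r0<-Add1  regs: r0:Add1,r1:Add2,r2:2,r3:7,r4:9
  c4: CDB Add2=11; issue MUL r2<-Mul1  regs: r0:Add1,r1:11,r2:Mul1,r3:7,r4:9
  c5: CDB Add1=18; issue ADD r4<-Add1  regs: r0:18,r1:11,r2:Mul1,r3:7,r4:Add1
  c6: issue ADD r1<-Add2  regs: r0:18,r1:Add2,r2:Mul1,r3:7,r4:Add1
  c7: CDB Add1=36; issue MUL r3<-Mul2  regs: r0:18,r1:Add2,r2:Mul1,r3:Mul2,r4:36
  c8: issue SUB r3<-Add1  regs: r0:18,r1:Add2,r2:Mul1,r3:Add1,r4:36
  c9: stall  regs: r0:18,r1:Add2,r2:Mul1,r3:Add1,r4:36
  c10: CDB Mul1=126; issue MUL r3<-Mul1  regs: r0:18,r1:Add2,r2:126,r3:Mul1,r4:36
  c11: -  regs: r0:18,r1:Add2,r2:126,r3:Mul1,r4:36
  c12: CDB Add2=144  regs: r0:18,r1:144,r2:126,r3:Mul1,r4:36
  c13: -  regs: r0:18,r1:144,r2:126,r3:Mul1,r4:36
  c14: -  regs: r0:18,r1:144,r2:126,r3:Mul1,r4:36
  c15: -  regs: r0:18,r1:144,r2:126,r3:Mul1,r4:36
  c16: -  regs: r0:18,r1:144,r2:126,r3:Mul1,r4:36
  c17: CDB Mul2=18144  regs: r0:18,r1:144,r2:126,r3:Mul1,r4:36
  c18: -  regs: r0:18,r1:144,r2:126,r3:Mul1,r4:36
  c19: CDB Add1=18018  regs: r0:18,r1:144,r2:126,r3:Mul1,r4:36
  c20: -  regs: r0:18,r1:144,r2:126,r3:Mul1,r4:36
  c21: -  regs: r0:18,r1:144,r2:126,r3:Mul1,r4:36
  c22: -  regs: r0:18,r1:144,r2:126,r3:Mul1,r4:36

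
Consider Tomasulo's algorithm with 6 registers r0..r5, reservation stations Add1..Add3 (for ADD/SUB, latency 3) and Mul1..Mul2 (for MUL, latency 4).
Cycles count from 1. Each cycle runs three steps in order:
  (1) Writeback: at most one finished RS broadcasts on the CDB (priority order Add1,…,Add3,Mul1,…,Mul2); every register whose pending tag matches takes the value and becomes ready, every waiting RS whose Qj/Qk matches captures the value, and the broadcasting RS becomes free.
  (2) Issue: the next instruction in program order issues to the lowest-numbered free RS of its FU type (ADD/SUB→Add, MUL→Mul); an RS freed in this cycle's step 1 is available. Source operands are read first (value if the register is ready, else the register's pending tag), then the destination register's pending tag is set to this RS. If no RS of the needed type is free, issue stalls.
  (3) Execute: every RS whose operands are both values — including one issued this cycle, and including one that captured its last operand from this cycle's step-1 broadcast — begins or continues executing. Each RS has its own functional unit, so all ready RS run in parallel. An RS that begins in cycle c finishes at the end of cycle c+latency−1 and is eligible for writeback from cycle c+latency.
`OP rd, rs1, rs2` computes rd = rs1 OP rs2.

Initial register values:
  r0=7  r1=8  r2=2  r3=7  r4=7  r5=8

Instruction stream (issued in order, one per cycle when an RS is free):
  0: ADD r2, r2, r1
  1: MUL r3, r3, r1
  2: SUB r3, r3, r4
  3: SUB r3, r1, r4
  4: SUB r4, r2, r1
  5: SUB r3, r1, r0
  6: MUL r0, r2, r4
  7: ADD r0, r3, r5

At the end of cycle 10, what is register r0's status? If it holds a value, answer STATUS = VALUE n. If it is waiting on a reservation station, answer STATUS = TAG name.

  c1: issue ADD r2<-Add1  regs: r0:7,r1:8,r2:Add1,r3:7,r4:7,r5:8
  c2: issue MUL r3<-Mul1  regs: r0:7,r1:8,r2:Add1,r3:Mul1,r4:7,r5:8
  c3: issue SUB r3<-Add2  regs: r0:7,r1:8,r2:Add1,r3:Add2,r4:7,r5:8
  c4: CDB Add1=10; issue SUB r3<-Add1  regs: r0:7,r1:8,r2:10,r3:Add1,r4:7,r5:8
  c5: issue SUB r4<-Add3  regs: r0:7,r1:8,r2:10,r3:Add1,r4:Add3,r5:8
  c6: CDB Mul1=56; stall  regs: r0:7,r1:8,r2:10,r3:Add1,r4:Add3,r5:8
  c7: CDB Add1=1; issue SUB r3<-Add1  regs: r0:7,r1:8,r2:10,r3:Add1,r4:Add3,r5:8
  c8: CDB Add3=2; issue MUL r0<-Mul1  regs: r0:Mul1,r1:8,r2:10,r3:Add1,r4:2,r5:8
  c9: CDB Add2=49; issue ADD r0<-Add2  regs: r0:Add2,r1:8,r2:10,r3:Add1,r4:2,r5:8
  c10: CDB Add1=1  regs: r0:Add2,r1:8,r2:10,r3:1,r4:2,r5:8

STATUS = TAG Add2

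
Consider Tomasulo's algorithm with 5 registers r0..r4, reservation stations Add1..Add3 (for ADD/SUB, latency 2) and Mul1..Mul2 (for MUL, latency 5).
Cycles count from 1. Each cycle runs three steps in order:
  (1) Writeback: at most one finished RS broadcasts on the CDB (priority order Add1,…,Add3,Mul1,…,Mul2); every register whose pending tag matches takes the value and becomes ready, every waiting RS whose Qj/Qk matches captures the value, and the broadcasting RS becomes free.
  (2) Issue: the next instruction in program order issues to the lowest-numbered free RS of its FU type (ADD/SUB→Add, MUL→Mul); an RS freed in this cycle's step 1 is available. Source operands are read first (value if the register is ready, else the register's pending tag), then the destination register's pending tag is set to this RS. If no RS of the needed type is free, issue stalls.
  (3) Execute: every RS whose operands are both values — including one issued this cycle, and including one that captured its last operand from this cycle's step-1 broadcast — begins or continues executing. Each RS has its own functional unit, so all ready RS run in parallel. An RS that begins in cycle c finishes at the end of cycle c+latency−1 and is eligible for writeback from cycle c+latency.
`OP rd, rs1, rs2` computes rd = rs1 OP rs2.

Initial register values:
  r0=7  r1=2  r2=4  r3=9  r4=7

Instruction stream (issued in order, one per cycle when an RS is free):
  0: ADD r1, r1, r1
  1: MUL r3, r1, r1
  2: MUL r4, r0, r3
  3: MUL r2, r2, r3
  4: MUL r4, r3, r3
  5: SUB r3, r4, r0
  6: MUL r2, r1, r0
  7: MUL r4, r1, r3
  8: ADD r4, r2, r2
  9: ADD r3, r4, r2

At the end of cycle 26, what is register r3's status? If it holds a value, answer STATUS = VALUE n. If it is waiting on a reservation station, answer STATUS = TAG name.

c1: issue ADD r1<-Add1 | r0:7,r1:Add1,r2:4,r3:9,r4:7
c2: issue MUL r3<-Mul1 | r0:7,r1:Add1,r2:4,r3:Mul1,r4:7
c3: CDB Add1=4; issue MUL r4<-Mul2 | r0:7,r1:4,r2:4,r3:Mul1,r4:Mul2
c4: stall | r0:7,r1:4,r2:4,r3:Mul1,r4:Mul2
c5: stall | r0:7,r1:4,r2:4,r3:Mul1,r4:Mul2
c6: stall | r0:7,r1:4,r2:4,r3:Mul1,r4:Mul2
c7: stall | r0:7,r1:4,r2:4,r3:Mul1,r4:Mul2
c8: CDB Mul1=16; issue MUL r2<-Mul1 | r0:7,r1:4,r2:Mul1,r3:16,r4:Mul2
c9: stall | r0:7,r1:4,r2:Mul1,r3:16,r4:Mul2
c10: stall | r0:7,r1:4,r2:Mul1,r3:16,r4:Mul2
c11: stall | r0:7,r1:4,r2:Mul1,r3:16,r4:Mul2
c12: stall | r0:7,r1:4,r2:Mul1,r3:16,r4:Mul2
c13: CDB Mul1=64; issue MUL r4<-Mul1 | r0:7,r1:4,r2:64,r3:16,r4:Mul1
c14: CDB Mul2=112; issue SUB r3<-Add1 | r0:7,r1:4,r2:64,r3:Add1,r4:Mul1
c15: issue MUL r2<-Mul2 | r0:7,r1:4,r2:Mul2,r3:Add1,r4:Mul1
c16: stall | r0:7,r1:4,r2:Mul2,r3:Add1,r4:Mul1
c17: stall | r0:7,r1:4,r2:Mul2,r3:Add1,r4:Mul1
c18: CDB Mul1=256; issue MUL r4<-Mul1 | r0:7,r1:4,r2:Mul2,r3:Add1,r4:Mul1
c19: issue ADD r4<-Add2 | r0:7,r1:4,r2:Mul2,r3:Add1,r4:Add2
c20: CDB Add1=249; issue ADD r3<-Add1 | r0:7,r1:4,r2:Mul2,r3:Add1,r4:Add2
c21: CDB Mul2=28 | r0:7,r1:4,r2:28,r3:Add1,r4:Add2
c22: - | r0:7,r1:4,r2:28,r3:Add1,r4:Add2
c23: CDB Add2=56 | r0:7,r1:4,r2:28,r3:Add1,r4:56
c24: - | r0:7,r1:4,r2:28,r3:Add1,r4:56
c25: CDB Add1=84 | r0:7,r1:4,r2:28,r3:84,r4:56
c26: CDB Mul1=996 | r0:7,r1:4,r2:28,r3:84,r4:56

STATUS = VALUE 84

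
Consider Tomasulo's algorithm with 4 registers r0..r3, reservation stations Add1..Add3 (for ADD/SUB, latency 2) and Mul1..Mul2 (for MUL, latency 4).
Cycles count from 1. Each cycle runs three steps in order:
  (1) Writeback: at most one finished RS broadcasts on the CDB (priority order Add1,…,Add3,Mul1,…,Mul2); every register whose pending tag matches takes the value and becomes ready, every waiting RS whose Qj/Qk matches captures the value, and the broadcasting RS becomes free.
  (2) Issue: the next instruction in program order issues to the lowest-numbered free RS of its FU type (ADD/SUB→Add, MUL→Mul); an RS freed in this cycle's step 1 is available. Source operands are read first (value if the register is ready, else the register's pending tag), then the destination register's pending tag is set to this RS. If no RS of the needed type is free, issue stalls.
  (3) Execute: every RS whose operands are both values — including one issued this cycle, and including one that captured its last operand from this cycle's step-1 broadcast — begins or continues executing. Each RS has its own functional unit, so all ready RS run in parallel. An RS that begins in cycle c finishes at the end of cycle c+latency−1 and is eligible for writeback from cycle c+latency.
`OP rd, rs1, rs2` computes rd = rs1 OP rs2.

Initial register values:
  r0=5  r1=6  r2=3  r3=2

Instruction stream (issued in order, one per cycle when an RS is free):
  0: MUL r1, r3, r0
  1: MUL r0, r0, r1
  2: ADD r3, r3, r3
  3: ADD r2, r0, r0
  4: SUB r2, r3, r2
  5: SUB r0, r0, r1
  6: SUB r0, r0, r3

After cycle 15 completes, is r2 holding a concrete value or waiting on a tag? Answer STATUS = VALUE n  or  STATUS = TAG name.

STATUS = VALUE -96

c1: issue MUL r1<-Mul1 | r0:5,r1:Mul1,r2:3,r3:2
c2: issue MUL r0<-Mul2 | r0:Mul2,r1:Mul1,r2:3,r3:2
c3: issue ADD r3<-Add1 | r0:Mul2,r1:Mul1,r2:3,r3:Add1
c4: issue ADD r2<-Add2 | r0:Mul2,r1:Mul1,r2:Add2,r3:Add1
c5: CDB Add1=4; issue SUB r2<-Add1 | r0:Mul2,r1:Mul1,r2:Add1,r3:4
c6: CDB Mul1=10; issue SUB r0<-Add3 | r0:Add3,r1:10,r2:Add1,r3:4
c7: stall | r0:Add3,r1:10,r2:Add1,r3:4
c8: stall | r0:Add3,r1:10,r2:Add1,r3:4
c9: stall | r0:Add3,r1:10,r2:Add1,r3:4
c10: CDB Mul2=50; stall | r0:Add3,r1:10,r2:Add1,r3:4
c11: stall | r0:Add3,r1:10,r2:Add1,r3:4
c12: CDB Add2=100; issue SUB r0<-Add2 | r0:Add2,r1:10,r2:Add1,r3:4
c13: CDB Add3=40 | r0:Add2,r1:10,r2:Add1,r3:4
c14: CDB Add1=-96 | r0:Add2,r1:10,r2:-96,r3:4
c15: CDB Add2=36 | r0:36,r1:10,r2:-96,r3:4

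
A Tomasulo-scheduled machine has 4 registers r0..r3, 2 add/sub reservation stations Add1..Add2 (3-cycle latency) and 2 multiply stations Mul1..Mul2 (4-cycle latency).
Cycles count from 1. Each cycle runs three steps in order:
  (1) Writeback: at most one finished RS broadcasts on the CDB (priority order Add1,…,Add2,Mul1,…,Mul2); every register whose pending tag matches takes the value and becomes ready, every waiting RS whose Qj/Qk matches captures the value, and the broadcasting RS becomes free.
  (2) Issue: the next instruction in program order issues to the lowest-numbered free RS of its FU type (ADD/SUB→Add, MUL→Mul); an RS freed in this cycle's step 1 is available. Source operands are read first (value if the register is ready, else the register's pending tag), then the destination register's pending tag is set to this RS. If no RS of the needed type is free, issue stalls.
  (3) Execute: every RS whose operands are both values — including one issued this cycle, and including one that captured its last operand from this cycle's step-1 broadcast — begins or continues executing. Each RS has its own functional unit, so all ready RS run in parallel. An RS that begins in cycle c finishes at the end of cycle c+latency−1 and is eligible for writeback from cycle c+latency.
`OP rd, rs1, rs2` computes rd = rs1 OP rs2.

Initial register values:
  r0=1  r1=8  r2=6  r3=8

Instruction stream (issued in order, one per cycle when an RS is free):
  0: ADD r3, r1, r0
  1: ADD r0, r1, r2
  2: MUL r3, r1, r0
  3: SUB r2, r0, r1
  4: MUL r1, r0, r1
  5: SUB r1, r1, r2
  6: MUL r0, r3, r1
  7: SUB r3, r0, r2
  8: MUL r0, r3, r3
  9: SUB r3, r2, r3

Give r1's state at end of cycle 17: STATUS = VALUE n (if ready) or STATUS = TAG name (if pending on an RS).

  c1: issue ADD r3<-Add1  regs: r0:1,r1:8,r2:6,r3:Add1
  c2: issue ADD r0<-Add2  regs: r0:Add2,r1:8,r2:6,r3:Add1
  c3: issue MUL r3<-Mul1  regs: r0:Add2,r1:8,r2:6,r3:Mul1
  c4: CDB Add1=9; issue SUB r2<-Add1  regs: r0:Add2,r1:8,r2:Add1,r3:Mul1
  c5: CDB Add2=14; issue MUL r1<-Mul2  regs: r0:14,r1:Mul2,r2:Add1,r3:Mul1
  c6: issue SUB r1<-Add2  regs: r0:14,r1:Add2,r2:Add1,r3:Mul1
  c7: stall  regs: r0:14,r1:Add2,r2:Add1,r3:Mul1
  c8: CDB Add1=6; stall  regs: r0:14,r1:Add2,r2:6,r3:Mul1
  c9: CDB Mul1=112; issue MUL r0<-Mul1  regs: r0:Mul1,r1:Add2,r2:6,r3:112
  c10: CDB Mul2=112; issue SUB r3<-Add1  regs: r0:Mul1,r1:Add2,r2:6,r3:Add1
  c11: issue MUL r0<-Mul2  regs: r0:Mul2,r1:Add2,r2:6,r3:Add1
  c12: stall  regs: r0:Mul2,r1:Add2,r2:6,r3:Add1
  c13: CDB Add2=106; issue SUB r3<-Add2  regs: r0:Mul2,r1:106,r2:6,r3:Add2
  c14: -  regs: r0:Mul2,r1:106,r2:6,r3:Add2
  c15: -  regs: r0:Mul2,r1:106,r2:6,r3:Add2
  c16: -  regs: r0:Mul2,r1:106,r2:6,r3:Add2
  c17: CDB Mul1=11872  regs: r0:Mul2,r1:106,r2:6,r3:Add2

STATUS = VALUE 106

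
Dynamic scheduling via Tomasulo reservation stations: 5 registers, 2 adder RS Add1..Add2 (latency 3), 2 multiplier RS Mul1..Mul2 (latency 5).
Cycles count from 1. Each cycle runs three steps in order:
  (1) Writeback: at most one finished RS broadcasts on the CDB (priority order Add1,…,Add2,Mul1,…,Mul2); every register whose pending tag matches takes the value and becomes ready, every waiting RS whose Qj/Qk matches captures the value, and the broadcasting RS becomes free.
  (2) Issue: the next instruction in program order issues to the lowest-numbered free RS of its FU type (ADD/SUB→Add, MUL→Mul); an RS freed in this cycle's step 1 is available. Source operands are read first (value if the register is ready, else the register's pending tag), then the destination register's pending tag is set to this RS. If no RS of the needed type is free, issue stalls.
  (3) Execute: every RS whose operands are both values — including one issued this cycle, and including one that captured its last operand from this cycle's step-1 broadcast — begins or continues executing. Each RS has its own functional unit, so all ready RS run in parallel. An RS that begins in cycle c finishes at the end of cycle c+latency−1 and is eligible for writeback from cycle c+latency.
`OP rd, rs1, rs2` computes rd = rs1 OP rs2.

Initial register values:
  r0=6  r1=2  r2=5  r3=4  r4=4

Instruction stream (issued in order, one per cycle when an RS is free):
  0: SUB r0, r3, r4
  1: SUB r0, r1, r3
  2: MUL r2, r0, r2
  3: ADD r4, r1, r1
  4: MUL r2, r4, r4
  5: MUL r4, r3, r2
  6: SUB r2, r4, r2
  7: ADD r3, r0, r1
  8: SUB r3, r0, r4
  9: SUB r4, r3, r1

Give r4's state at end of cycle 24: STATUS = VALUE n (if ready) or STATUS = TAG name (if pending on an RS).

  c1: issue SUB r0<-Add1  regs: r0:Add1,r1:2,r2:5,r3:4,r4:4
  c2: issue SUB r0<-Add2  regs: r0:Add2,r1:2,r2:5,r3:4,r4:4
  c3: issue MUL r2<-Mul1  regs: r0:Add2,r1:2,r2:Mul1,r3:4,r4:4
  c4: CDB Add1=0; issue ADD r4<-Add1  regs: r0:Add2,r1:2,r2:Mul1,r3:4,r4:Add1
  c5: CDB Add2=-2; issue MUL r2<-Mul2  regs: r0:-2,r1:2,r2:Mul2,r3:4,r4:Add1
  c6: stall  regs: r0:-2,r1:2,r2:Mul2,r3:4,r4:Add1
  c7: CDB Add1=4; stall  regs: r0:-2,r1:2,r2:Mul2,r3:4,r4:4
  c8: stall  regs: r0:-2,r1:2,r2:Mul2,r3:4,r4:4
  c9: stall  regs: r0:-2,r1:2,r2:Mul2,r3:4,r4:4
  c10: CDB Mul1=-10; issue MUL r4<-Mul1  regs: r0:-2,r1:2,r2:Mul2,r3:4,r4:Mul1
  c11: issue SUB r2<-Add1  regs: r0:-2,r1:2,r2:Add1,r3:4,r4:Mul1
  c12: CDB Mul2=16; issue ADD r3<-Add2  regs: r0:-2,r1:2,r2:Add1,r3:Add2,r4:Mul1
  c13: stall  regs: r0:-2,r1:2,r2:Add1,r3:Add2,r4:Mul1
  c14: stall  regs: r0:-2,r1:2,r2:Add1,r3:Add2,r4:Mul1
  c15: CDB Add2=0; issue SUB r3<-Add2  regs: r0:-2,r1:2,r2:Add1,r3:Add2,r4:Mul1
  c16: stall  regs: r0:-2,r1:2,r2:Add1,r3:Add2,r4:Mul1
  c17: CDB Mul1=64; stall  regs: r0:-2,r1:2,r2:Add1,r3:Add2,r4:64
  c18: stall  regs: r0:-2,r1:2,r2:Add1,r3:Add2,r4:64
  c19: stall  regs: r0:-2,r1:2,r2:Add1,r3:Add2,r4:64
  c20: CDB Add1=48; issue SUB r4<-Add1  regs: r0:-2,r1:2,r2:48,r3:Add2,r4:Add1
  c21: CDB Add2=-66  regs: r0:-2,r1:2,r2:48,r3:-66,r4:Add1
  c22: -  regs: r0:-2,r1:2,r2:48,r3:-66,r4:Add1
  c23: -  regs: r0:-2,r1:2,r2:48,r3:-66,r4:Add1
  c24: CDB Add1=-68  regs: r0:-2,r1:2,r2:48,r3:-66,r4:-68

STATUS = VALUE -68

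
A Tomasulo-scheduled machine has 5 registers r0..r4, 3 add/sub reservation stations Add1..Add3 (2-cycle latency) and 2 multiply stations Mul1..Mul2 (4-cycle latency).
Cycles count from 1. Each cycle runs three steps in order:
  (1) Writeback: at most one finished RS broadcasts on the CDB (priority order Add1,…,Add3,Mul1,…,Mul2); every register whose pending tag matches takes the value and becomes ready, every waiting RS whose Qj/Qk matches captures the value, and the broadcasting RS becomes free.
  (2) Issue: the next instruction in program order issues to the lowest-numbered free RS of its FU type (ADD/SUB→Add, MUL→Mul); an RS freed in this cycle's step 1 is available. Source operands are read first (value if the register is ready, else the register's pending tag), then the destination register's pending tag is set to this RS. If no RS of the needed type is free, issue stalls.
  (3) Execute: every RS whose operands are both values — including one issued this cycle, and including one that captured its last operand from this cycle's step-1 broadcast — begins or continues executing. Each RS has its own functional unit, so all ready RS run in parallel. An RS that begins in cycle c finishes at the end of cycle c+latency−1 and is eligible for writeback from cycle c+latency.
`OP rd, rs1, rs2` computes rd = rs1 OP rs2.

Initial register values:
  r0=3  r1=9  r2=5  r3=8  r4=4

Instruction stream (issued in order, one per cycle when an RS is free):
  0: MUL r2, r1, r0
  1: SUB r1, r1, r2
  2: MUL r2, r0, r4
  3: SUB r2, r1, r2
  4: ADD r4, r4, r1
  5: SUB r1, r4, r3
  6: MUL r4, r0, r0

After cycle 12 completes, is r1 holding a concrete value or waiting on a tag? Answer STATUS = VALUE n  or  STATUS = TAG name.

STATUS = VALUE -22

c1: issue MUL r2<-Mul1 | r0:3,r1:9,r2:Mul1,r3:8,r4:4
c2: issue SUB r1<-Add1 | r0:3,r1:Add1,r2:Mul1,r3:8,r4:4
c3: issue MUL r2<-Mul2 | r0:3,r1:Add1,r2:Mul2,r3:8,r4:4
c4: issue SUB r2<-Add2 | r0:3,r1:Add1,r2:Add2,r3:8,r4:4
c5: CDB Mul1=27; issue ADD r4<-Add3 | r0:3,r1:Add1,r2:Add2,r3:8,r4:Add3
c6: stall | r0:3,r1:Add1,r2:Add2,r3:8,r4:Add3
c7: CDB Add1=-18; issue SUB r1<-Add1 | r0:3,r1:Add1,r2:Add2,r3:8,r4:Add3
c8: CDB Mul2=12; issue MUL r4<-Mul1 | r0:3,r1:Add1,r2:Add2,r3:8,r4:Mul1
c9: CDB Add3=-14 | r0:3,r1:Add1,r2:Add2,r3:8,r4:Mul1
c10: CDB Add2=-30 | r0:3,r1:Add1,r2:-30,r3:8,r4:Mul1
c11: CDB Add1=-22 | r0:3,r1:-22,r2:-30,r3:8,r4:Mul1
c12: CDB Mul1=9 | r0:3,r1:-22,r2:-30,r3:8,r4:9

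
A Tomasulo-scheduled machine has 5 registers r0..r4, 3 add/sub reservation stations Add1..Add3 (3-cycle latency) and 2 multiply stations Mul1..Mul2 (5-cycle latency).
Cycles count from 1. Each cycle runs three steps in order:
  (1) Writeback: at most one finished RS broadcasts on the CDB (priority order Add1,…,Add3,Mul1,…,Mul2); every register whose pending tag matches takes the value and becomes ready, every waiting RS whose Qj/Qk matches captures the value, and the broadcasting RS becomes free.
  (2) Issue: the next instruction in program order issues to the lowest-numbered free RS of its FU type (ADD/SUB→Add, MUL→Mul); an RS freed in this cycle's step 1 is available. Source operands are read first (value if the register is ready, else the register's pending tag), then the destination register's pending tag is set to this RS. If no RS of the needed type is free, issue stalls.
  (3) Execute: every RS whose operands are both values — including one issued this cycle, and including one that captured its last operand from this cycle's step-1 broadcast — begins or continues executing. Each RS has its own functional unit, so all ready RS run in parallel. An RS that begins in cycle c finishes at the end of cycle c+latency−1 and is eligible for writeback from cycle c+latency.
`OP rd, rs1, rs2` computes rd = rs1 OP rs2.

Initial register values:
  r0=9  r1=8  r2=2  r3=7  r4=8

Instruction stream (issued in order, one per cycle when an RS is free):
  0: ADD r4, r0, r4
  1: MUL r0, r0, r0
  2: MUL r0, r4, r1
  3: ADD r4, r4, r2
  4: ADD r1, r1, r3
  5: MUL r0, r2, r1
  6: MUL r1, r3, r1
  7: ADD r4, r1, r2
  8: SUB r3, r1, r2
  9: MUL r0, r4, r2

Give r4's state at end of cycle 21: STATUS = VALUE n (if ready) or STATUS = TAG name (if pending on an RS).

c1: issue ADD r4<-Add1 | r0:9,r1:8,r2:2,r3:7,r4:Add1
c2: issue MUL r0<-Mul1 | r0:Mul1,r1:8,r2:2,r3:7,r4:Add1
c3: issue MUL r0<-Mul2 | r0:Mul2,r1:8,r2:2,r3:7,r4:Add1
c4: CDB Add1=17; issue ADD r4<-Add1 | r0:Mul2,r1:8,r2:2,r3:7,r4:Add1
c5: issue ADD r1<-Add2 | r0:Mul2,r1:Add2,r2:2,r3:7,r4:Add1
c6: stall | r0:Mul2,r1:Add2,r2:2,r3:7,r4:Add1
c7: CDB Add1=19; stall | r0:Mul2,r1:Add2,r2:2,r3:7,r4:19
c8: CDB Add2=15; stall | r0:Mul2,r1:15,r2:2,r3:7,r4:19
c9: CDB Mul1=81; issue MUL r0<-Mul1 | r0:Mul1,r1:15,r2:2,r3:7,r4:19
c10: CDB Mul2=136; issue MUL r1<-Mul2 | r0:Mul1,r1:Mul2,r2:2,r3:7,r4:19
c11: issue ADD r4<-Add1 | r0:Mul1,r1:Mul2,r2:2,r3:7,r4:Add1
c12: issue SUB r3<-Add2 | r0:Mul1,r1:Mul2,r2:2,r3:Add2,r4:Add1
c13: stall | r0:Mul1,r1:Mul2,r2:2,r3:Add2,r4:Add1
c14: CDB Mul1=30; issue MUL r0<-Mul1 | r0:Mul1,r1:Mul2,r2:2,r3:Add2,r4:Add1
c15: CDB Mul2=105 | r0:Mul1,r1:105,r2:2,r3:Add2,r4:Add1
c16: - | r0:Mul1,r1:105,r2:2,r3:Add2,r4:Add1
c17: - | r0:Mul1,r1:105,r2:2,r3:Add2,r4:Add1
c18: CDB Add1=107 | r0:Mul1,r1:105,r2:2,r3:Add2,r4:107
c19: CDB Add2=103 | r0:Mul1,r1:105,r2:2,r3:103,r4:107
c20: - | r0:Mul1,r1:105,r2:2,r3:103,r4:107
c21: - | r0:Mul1,r1:105,r2:2,r3:103,r4:107

STATUS = VALUE 107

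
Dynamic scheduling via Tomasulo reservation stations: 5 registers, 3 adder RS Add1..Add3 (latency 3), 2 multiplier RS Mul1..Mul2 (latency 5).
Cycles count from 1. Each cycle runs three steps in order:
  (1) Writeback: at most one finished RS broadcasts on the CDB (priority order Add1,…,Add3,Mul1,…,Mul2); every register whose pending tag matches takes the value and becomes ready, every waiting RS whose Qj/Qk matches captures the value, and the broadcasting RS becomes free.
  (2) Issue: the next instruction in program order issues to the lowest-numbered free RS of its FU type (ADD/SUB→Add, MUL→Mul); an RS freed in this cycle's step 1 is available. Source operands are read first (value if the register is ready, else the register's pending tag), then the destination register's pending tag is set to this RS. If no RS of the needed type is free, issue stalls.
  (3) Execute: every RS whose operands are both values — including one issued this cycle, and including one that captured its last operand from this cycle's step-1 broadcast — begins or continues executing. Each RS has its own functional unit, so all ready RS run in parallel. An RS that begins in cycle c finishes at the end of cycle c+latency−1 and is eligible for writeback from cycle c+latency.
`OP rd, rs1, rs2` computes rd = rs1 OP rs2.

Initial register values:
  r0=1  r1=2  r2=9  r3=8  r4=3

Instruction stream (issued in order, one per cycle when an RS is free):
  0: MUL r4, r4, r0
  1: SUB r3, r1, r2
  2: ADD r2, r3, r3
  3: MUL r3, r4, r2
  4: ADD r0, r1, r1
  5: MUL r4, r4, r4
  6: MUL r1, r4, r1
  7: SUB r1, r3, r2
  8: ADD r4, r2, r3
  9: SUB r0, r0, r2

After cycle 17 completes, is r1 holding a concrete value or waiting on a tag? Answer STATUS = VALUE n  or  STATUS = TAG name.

STATUS = VALUE -28

c1: issue MUL r4<-Mul1 | r0:1,r1:2,r2:9,r3:8,r4:Mul1
c2: issue SUB r3<-Add1 | r0:1,r1:2,r2:9,r3:Add1,r4:Mul1
c3: issue ADD r2<-Add2 | r0:1,r1:2,r2:Add2,r3:Add1,r4:Mul1
c4: issue MUL r3<-Mul2 | r0:1,r1:2,r2:Add2,r3:Mul2,r4:Mul1
c5: CDB Add1=-7; issue ADD r0<-Add1 | r0:Add1,r1:2,r2:Add2,r3:Mul2,r4:Mul1
c6: CDB Mul1=3; issue MUL r4<-Mul1 | r0:Add1,r1:2,r2:Add2,r3:Mul2,r4:Mul1
c7: stall | r0:Add1,r1:2,r2:Add2,r3:Mul2,r4:Mul1
c8: CDB Add1=4; stall | r0:4,r1:2,r2:Add2,r3:Mul2,r4:Mul1
c9: CDB Add2=-14; stall | r0:4,r1:2,r2:-14,r3:Mul2,r4:Mul1
c10: stall | r0:4,r1:2,r2:-14,r3:Mul2,r4:Mul1
c11: CDB Mul1=9; issue MUL r1<-Mul1 | r0:4,r1:Mul1,r2:-14,r3:Mul2,r4:9
c12: issue SUB r1<-Add1 | r0:4,r1:Add1,r2:-14,r3:Mul2,r4:9
c13: issue ADD r4<-Add2 | r0:4,r1:Add1,r2:-14,r3:Mul2,r4:Add2
c14: CDB Mul2=-42; issue SUB r0<-Add3 | r0:Add3,r1:Add1,r2:-14,r3:-42,r4:Add2
c15: - | r0:Add3,r1:Add1,r2:-14,r3:-42,r4:Add2
c16: CDB Mul1=18 | r0:Add3,r1:Add1,r2:-14,r3:-42,r4:Add2
c17: CDB Add1=-28 | r0:Add3,r1:-28,r2:-14,r3:-42,r4:Add2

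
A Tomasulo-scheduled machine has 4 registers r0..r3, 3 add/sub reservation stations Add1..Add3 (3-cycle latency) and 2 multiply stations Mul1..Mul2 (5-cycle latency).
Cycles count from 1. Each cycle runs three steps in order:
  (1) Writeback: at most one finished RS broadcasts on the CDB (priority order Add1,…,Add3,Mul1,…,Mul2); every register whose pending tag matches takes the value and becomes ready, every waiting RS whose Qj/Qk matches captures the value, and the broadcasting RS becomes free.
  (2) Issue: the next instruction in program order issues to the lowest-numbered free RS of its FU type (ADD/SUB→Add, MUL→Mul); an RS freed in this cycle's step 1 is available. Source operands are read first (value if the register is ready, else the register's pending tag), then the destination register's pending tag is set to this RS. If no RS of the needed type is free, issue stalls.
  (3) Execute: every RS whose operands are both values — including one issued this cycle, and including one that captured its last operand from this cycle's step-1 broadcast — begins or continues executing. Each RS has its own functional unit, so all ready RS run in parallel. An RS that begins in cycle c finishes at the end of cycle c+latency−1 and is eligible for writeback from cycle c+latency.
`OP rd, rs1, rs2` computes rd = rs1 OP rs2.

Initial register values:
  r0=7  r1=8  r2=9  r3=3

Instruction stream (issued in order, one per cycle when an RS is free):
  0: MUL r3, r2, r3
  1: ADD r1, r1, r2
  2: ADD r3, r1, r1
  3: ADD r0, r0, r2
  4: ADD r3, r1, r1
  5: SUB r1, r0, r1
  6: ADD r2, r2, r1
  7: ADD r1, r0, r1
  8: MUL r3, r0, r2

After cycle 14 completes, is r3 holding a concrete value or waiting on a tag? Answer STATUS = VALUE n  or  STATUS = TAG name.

STATUS = TAG Mul1

cycle 1: issue MUL r3<-Mul1 // r0:7,r1:8,r2:9,r3:Mul1
cycle 2: issue ADD r1<-Add1 // r0:7,r1:Add1,r2:9,r3:Mul1
cycle 3: issue ADD r3<-Add2 // r0:7,r1:Add1,r2:9,r3:Add2
cycle 4: issue ADD r0<-Add3 // r0:Add3,r1:Add1,r2:9,r3:Add2
cycle 5: CDB Add1=17; issue ADD r3<-Add1 // r0:Add3,r1:17,r2:9,r3:Add1
cycle 6: CDB Mul1=27; stall // r0:Add3,r1:17,r2:9,r3:Add1
cycle 7: CDB Add3=16; issue SUB r1<-Add3 // r0:16,r1:Add3,r2:9,r3:Add1
cycle 8: CDB Add1=34; issue ADD r2<-Add1 // r0:16,r1:Add3,r2:Add1,r3:34
cycle 9: CDB Add2=34; issue ADD r1<-Add2 // r0:16,r1:Add2,r2:Add1,r3:34
cycle 10: CDB Add3=-1; issue MUL r3<-Mul1 // r0:16,r1:Add2,r2:Add1,r3:Mul1
cycle 11: - // r0:16,r1:Add2,r2:Add1,r3:Mul1
cycle 12: - // r0:16,r1:Add2,r2:Add1,r3:Mul1
cycle 13: CDB Add1=8 // r0:16,r1:Add2,r2:8,r3:Mul1
cycle 14: CDB Add2=15 // r0:16,r1:15,r2:8,r3:Mul1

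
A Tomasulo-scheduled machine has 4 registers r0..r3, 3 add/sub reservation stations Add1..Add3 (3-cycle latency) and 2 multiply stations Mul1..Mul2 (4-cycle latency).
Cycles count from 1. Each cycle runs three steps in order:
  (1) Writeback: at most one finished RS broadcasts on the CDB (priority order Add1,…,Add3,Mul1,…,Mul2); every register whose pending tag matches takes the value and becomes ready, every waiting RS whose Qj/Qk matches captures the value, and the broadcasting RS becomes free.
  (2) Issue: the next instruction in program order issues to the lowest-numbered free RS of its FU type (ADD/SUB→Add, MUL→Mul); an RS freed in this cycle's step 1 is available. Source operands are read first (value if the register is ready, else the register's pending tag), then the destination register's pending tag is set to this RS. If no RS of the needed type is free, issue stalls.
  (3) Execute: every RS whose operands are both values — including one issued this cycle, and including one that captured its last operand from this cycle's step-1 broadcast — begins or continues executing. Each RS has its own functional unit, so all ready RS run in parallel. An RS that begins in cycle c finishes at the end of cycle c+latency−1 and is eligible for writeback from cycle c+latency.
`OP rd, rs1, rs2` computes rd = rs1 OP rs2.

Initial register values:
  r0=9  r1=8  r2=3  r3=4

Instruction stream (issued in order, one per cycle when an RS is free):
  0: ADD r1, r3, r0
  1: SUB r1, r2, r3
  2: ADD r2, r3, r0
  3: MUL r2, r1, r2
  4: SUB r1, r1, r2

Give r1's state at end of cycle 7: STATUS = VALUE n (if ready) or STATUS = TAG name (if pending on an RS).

STATUS = TAG Add1

c1: issue ADD r1<-Add1 | r0:9,r1:Add1,r2:3,r3:4
c2: issue SUB r1<-Add2 | r0:9,r1:Add2,r2:3,r3:4
c3: issue ADD r2<-Add3 | r0:9,r1:Add2,r2:Add3,r3:4
c4: CDB Add1=13; issue MUL r2<-Mul1 | r0:9,r1:Add2,r2:Mul1,r3:4
c5: CDB Add2=-1; issue SUB r1<-Add1 | r0:9,r1:Add1,r2:Mul1,r3:4
c6: CDB Add3=13 | r0:9,r1:Add1,r2:Mul1,r3:4
c7: - | r0:9,r1:Add1,r2:Mul1,r3:4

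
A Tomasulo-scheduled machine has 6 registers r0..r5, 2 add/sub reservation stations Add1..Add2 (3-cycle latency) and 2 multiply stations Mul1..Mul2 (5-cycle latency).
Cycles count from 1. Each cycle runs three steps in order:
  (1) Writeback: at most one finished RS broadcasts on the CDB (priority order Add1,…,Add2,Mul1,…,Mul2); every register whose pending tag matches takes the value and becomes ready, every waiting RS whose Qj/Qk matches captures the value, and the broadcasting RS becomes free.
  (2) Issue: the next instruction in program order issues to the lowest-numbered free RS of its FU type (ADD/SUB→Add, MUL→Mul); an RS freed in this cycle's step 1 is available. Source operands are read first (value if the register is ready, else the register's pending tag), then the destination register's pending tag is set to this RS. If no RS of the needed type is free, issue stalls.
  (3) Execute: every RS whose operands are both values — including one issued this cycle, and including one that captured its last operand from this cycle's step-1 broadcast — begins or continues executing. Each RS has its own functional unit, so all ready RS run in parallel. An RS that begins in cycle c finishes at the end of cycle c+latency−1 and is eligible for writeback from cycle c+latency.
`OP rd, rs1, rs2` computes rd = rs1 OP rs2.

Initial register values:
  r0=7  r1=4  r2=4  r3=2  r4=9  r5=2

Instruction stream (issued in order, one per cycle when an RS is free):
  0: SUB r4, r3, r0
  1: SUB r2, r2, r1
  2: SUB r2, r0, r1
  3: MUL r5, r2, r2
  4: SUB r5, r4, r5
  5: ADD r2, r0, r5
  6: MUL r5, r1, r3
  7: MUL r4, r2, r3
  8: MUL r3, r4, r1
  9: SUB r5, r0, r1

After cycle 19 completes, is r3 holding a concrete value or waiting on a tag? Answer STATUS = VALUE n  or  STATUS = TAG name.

STATUS = TAG Mul2

c1: issue SUB r4<-Add1 | r0:7,r1:4,r2:4,r3:2,r4:Add1,r5:2
c2: issue SUB r2<-Add2 | r0:7,r1:4,r2:Add2,r3:2,r4:Add1,r5:2
c3: stall | r0:7,r1:4,r2:Add2,r3:2,r4:Add1,r5:2
c4: CDB Add1=-5; issue SUB r2<-Add1 | r0:7,r1:4,r2:Add1,r3:2,r4:-5,r5:2
c5: CDB Add2=0; issue MUL r5<-Mul1 | r0:7,r1:4,r2:Add1,r3:2,r4:-5,r5:Mul1
c6: issue SUB r5<-Add2 | r0:7,r1:4,r2:Add1,r3:2,r4:-5,r5:Add2
c7: CDB Add1=3; issue ADD r2<-Add1 | r0:7,r1:4,r2:Add1,r3:2,r4:-5,r5:Add2
c8: issue MUL r5<-Mul2 | r0:7,r1:4,r2:Add1,r3:2,r4:-5,r5:Mul2
c9: stall | r0:7,r1:4,r2:Add1,r3:2,r4:-5,r5:Mul2
c10: stall | r0:7,r1:4,r2:Add1,r3:2,r4:-5,r5:Mul2
c11: stall | r0:7,r1:4,r2:Add1,r3:2,r4:-5,r5:Mul2
c12: CDB Mul1=9; issue MUL r4<-Mul1 | r0:7,r1:4,r2:Add1,r3:2,r4:Mul1,r5:Mul2
c13: CDB Mul2=8; issue MUL r3<-Mul2 | r0:7,r1:4,r2:Add1,r3:Mul2,r4:Mul1,r5:8
c14: stall | r0:7,r1:4,r2:Add1,r3:Mul2,r4:Mul1,r5:8
c15: CDB Add2=-14; issue SUB r5<-Add2 | r0:7,r1:4,r2:Add1,r3:Mul2,r4:Mul1,r5:Add2
c16: - | r0:7,r1:4,r2:Add1,r3:Mul2,r4:Mul1,r5:Add2
c17: - | r0:7,r1:4,r2:Add1,r3:Mul2,r4:Mul1,r5:Add2
c18: CDB Add1=-7 | r0:7,r1:4,r2:-7,r3:Mul2,r4:Mul1,r5:Add2
c19: CDB Add2=3 | r0:7,r1:4,r2:-7,r3:Mul2,r4:Mul1,r5:3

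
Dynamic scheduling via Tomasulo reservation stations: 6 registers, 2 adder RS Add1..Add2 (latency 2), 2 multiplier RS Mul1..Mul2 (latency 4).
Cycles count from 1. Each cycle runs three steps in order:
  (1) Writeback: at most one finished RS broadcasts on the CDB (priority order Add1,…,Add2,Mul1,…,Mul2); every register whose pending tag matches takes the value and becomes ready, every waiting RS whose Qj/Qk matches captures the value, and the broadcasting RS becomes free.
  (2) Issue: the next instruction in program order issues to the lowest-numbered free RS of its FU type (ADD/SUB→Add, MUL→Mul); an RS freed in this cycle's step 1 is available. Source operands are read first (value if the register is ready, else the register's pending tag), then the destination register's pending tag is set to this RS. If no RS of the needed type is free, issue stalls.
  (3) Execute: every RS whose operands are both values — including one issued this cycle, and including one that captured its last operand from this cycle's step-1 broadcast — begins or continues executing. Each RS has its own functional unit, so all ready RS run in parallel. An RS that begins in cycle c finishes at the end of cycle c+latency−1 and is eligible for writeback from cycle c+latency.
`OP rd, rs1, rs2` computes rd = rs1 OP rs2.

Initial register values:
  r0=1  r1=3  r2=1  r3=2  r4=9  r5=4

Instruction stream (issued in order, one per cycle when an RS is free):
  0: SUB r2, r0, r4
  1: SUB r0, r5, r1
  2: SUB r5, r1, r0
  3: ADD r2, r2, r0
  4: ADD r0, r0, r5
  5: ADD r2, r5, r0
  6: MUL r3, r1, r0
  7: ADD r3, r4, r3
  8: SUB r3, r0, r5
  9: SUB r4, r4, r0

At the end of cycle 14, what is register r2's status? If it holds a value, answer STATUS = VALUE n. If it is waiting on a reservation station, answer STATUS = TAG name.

c1: issue SUB r2<-Add1 | r0:1,r1:3,r2:Add1,r3:2,r4:9,r5:4
c2: issue SUB r0<-Add2 | r0:Add2,r1:3,r2:Add1,r3:2,r4:9,r5:4
c3: CDB Add1=-8; issue SUB r5<-Add1 | r0:Add2,r1:3,r2:-8,r3:2,r4:9,r5:Add1
c4: CDB Add2=1; issue ADD r2<-Add2 | r0:1,r1:3,r2:Add2,r3:2,r4:9,r5:Add1
c5: stall | r0:1,r1:3,r2:Add2,r3:2,r4:9,r5:Add1
c6: CDB Add1=2; issue ADD r0<-Add1 | r0:Add1,r1:3,r2:Add2,r3:2,r4:9,r5:2
c7: CDB Add2=-7; issue ADD r2<-Add2 | r0:Add1,r1:3,r2:Add2,r3:2,r4:9,r5:2
c8: CDB Add1=3; issue MUL r3<-Mul1 | r0:3,r1:3,r2:Add2,r3:Mul1,r4:9,r5:2
c9: issue ADD r3<-Add1 | r0:3,r1:3,r2:Add2,r3:Add1,r4:9,r5:2
c10: CDB Add2=5; issue SUB r3<-Add2 | r0:3,r1:3,r2:5,r3:Add2,r4:9,r5:2
c11: stall | r0:3,r1:3,r2:5,r3:Add2,r4:9,r5:2
c12: CDB Add2=1; issue SUB r4<-Add2 | r0:3,r1:3,r2:5,r3:1,r4:Add2,r5:2
c13: CDB Mul1=9 | r0:3,r1:3,r2:5,r3:1,r4:Add2,r5:2
c14: CDB Add2=6 | r0:3,r1:3,r2:5,r3:1,r4:6,r5:2

STATUS = VALUE 5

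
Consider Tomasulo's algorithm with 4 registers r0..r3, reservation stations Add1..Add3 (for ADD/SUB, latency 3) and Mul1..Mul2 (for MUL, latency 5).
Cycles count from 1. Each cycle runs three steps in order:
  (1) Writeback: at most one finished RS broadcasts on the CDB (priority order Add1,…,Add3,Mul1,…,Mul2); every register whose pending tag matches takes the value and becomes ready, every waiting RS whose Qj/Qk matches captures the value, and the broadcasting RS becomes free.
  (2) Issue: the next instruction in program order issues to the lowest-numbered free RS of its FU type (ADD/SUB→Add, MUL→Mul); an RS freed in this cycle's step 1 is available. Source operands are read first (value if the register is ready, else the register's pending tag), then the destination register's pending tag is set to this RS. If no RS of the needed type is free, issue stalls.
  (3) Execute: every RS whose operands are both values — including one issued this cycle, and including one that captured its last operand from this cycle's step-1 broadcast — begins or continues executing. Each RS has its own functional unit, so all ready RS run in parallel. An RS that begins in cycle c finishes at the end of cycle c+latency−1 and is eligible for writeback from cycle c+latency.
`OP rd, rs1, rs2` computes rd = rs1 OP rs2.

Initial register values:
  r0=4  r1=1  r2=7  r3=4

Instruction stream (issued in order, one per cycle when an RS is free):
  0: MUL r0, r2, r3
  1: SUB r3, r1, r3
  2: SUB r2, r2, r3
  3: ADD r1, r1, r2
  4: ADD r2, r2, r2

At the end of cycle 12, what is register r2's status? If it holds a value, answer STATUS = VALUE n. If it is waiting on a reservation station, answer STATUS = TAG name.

c1: issue MUL r0<-Mul1 | r0:Mul1,r1:1,r2:7,r3:4
c2: issue SUB r3<-Add1 | r0:Mul1,r1:1,r2:7,r3:Add1
c3: issue SUB r2<-Add2 | r0:Mul1,r1:1,r2:Add2,r3:Add1
c4: issue ADD r1<-Add3 | r0:Mul1,r1:Add3,r2:Add2,r3:Add1
c5: CDB Add1=-3; issue ADD r2<-Add1 | r0:Mul1,r1:Add3,r2:Add1,r3:-3
c6: CDB Mul1=28 | r0:28,r1:Add3,r2:Add1,r3:-3
c7: - | r0:28,r1:Add3,r2:Add1,r3:-3
c8: CDB Add2=10 | r0:28,r1:Add3,r2:Add1,r3:-3
c9: - | r0:28,r1:Add3,r2:Add1,r3:-3
c10: - | r0:28,r1:Add3,r2:Add1,r3:-3
c11: CDB Add1=20 | r0:28,r1:Add3,r2:20,r3:-3
c12: CDB Add3=11 | r0:28,r1:11,r2:20,r3:-3

STATUS = VALUE 20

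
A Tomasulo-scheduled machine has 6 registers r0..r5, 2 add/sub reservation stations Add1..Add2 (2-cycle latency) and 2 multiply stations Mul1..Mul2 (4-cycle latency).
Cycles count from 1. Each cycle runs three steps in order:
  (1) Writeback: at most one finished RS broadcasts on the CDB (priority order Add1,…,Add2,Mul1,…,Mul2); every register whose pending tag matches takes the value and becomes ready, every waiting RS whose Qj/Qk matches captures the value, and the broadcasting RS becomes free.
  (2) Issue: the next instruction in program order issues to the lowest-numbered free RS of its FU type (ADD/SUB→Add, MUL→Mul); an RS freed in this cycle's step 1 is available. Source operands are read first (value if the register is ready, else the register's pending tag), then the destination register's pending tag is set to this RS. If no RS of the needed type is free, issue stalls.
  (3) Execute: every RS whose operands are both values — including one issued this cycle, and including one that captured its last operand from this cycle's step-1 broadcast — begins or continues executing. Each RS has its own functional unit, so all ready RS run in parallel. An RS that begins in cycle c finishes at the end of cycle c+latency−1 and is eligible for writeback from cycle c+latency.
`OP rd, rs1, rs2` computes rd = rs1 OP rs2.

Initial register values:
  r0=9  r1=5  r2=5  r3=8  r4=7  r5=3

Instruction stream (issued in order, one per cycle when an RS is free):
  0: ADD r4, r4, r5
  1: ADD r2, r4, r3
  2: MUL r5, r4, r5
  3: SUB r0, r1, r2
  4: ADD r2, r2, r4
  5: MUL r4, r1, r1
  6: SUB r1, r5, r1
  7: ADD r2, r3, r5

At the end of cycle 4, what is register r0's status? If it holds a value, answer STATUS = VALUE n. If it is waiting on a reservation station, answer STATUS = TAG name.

STATUS = TAG Add1

c1: issue ADD r4<-Add1 | r0:9,r1:5,r2:5,r3:8,r4:Add1,r5:3
c2: issue ADD r2<-Add2 | r0:9,r1:5,r2:Add2,r3:8,r4:Add1,r5:3
c3: CDB Add1=10; issue MUL r5<-Mul1 | r0:9,r1:5,r2:Add2,r3:8,r4:10,r5:Mul1
c4: issue SUB r0<-Add1 | r0:Add1,r1:5,r2:Add2,r3:8,r4:10,r5:Mul1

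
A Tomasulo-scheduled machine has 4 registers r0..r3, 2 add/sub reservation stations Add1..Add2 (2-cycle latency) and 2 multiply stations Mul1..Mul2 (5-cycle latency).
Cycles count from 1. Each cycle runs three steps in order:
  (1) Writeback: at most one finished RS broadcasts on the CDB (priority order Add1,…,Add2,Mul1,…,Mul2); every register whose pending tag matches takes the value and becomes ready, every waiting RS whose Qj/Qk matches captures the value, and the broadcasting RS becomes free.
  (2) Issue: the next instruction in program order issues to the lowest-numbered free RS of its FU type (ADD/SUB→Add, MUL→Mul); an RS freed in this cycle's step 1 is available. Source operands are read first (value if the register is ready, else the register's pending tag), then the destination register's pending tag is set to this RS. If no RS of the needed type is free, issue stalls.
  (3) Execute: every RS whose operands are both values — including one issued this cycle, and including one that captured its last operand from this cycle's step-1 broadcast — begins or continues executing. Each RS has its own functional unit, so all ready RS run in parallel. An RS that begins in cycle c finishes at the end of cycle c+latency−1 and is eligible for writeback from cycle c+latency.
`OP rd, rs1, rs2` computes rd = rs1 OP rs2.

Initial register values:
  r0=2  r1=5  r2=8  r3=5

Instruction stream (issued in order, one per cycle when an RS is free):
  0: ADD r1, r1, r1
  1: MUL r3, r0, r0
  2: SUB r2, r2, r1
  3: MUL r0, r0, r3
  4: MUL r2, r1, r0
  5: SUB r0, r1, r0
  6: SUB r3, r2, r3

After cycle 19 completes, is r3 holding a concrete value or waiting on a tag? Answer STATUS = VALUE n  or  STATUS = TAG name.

  c1: issue ADD r1<-Add1  regs: r0:2,r1:Add1,r2:8,r3:5
  c2: issue MUL r3<-Mul1  regs: r0:2,r1:Add1,r2:8,r3:Mul1
  c3: CDB Add1=10; issue SUB r2<-Add1  regs: r0:2,r1:10,r2:Add1,r3:Mul1
  c4: issue MUL r0<-Mul2  regs: r0:Mul2,r1:10,r2:Add1,r3:Mul1
  c5: CDB Add1=-2; stall  regs: r0:Mul2,r1:10,r2:-2,r3:Mul1
  c6: stall  regs: r0:Mul2,r1:10,r2:-2,r3:Mul1
  c7: CDB Mul1=4; issue MUL r2<-Mul1  regs: r0:Mul2,r1:10,r2:Mul1,r3:4
  c8: issue SUB r0<-Add1  regs: r0:Add1,r1:10,r2:Mul1,r3:4
  c9: issue SUB r3<-Add2  regs: r0:Add1,r1:10,r2:Mul1,r3:Add2
  c10: -  regs: r0:Add1,r1:10,r2:Mul1,r3:Add2
  c11: -  regs: r0:Add1,r1:10,r2:Mul1,r3:Add2
  c12: CDB Mul2=8  regs: r0:Add1,r1:10,r2:Mul1,r3:Add2
  c13: -  regs: r0:Add1,r1:10,r2:Mul1,r3:Add2
  c14: CDB Add1=2  regs: r0:2,r1:10,r2:Mul1,r3:Add2
  c15: -  regs: r0:2,r1:10,r2:Mul1,r3:Add2
  c16: -  regs: r0:2,r1:10,r2:Mul1,r3:Add2
  c17: CDB Mul1=80  regs: r0:2,r1:10,r2:80,r3:Add2
  c18: -  regs: r0:2,r1:10,r2:80,r3:Add2
  c19: CDB Add2=76  regs: r0:2,r1:10,r2:80,r3:76

STATUS = VALUE 76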